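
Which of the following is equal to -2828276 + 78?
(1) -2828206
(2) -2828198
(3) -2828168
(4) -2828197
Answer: 2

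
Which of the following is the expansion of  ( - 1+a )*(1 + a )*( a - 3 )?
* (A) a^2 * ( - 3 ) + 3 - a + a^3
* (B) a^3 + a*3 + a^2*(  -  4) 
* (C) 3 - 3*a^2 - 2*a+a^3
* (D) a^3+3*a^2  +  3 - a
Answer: A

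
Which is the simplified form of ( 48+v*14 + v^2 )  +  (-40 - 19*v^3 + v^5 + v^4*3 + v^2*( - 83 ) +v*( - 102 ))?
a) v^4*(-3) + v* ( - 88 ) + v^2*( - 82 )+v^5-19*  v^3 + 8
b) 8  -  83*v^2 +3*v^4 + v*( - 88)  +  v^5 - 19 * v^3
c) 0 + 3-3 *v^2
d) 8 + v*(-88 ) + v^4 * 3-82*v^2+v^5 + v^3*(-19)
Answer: d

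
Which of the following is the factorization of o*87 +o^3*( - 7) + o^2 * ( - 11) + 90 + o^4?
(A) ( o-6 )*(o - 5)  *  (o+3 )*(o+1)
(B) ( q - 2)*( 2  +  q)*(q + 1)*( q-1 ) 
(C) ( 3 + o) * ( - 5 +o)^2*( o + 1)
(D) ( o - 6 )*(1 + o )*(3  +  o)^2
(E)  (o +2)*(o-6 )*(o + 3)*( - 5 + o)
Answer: A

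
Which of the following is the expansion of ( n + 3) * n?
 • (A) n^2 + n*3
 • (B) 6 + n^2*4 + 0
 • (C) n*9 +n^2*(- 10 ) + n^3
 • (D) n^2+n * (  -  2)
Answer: A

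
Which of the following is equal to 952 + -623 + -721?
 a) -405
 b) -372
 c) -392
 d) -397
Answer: c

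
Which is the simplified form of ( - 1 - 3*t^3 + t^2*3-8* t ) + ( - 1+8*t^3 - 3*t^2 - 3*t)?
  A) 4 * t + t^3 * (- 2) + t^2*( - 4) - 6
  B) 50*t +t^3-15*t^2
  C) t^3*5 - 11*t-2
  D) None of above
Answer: C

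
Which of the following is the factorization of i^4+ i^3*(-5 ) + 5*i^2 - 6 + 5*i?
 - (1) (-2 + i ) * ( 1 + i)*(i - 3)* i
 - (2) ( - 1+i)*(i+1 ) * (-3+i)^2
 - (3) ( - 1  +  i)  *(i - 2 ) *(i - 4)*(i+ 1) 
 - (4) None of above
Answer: 4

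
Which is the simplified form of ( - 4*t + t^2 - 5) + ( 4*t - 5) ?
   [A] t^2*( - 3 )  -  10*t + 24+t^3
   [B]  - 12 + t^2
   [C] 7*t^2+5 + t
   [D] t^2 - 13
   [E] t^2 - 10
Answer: E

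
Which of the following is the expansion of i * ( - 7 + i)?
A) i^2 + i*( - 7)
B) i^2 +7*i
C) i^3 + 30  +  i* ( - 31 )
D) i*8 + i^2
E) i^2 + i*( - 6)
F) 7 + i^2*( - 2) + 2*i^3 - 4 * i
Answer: A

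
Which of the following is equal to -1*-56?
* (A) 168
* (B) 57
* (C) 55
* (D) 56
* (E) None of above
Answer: D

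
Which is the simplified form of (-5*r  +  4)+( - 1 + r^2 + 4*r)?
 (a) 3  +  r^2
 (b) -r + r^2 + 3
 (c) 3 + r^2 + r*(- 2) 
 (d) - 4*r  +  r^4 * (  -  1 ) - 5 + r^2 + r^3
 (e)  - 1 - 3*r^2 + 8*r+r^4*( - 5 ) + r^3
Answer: b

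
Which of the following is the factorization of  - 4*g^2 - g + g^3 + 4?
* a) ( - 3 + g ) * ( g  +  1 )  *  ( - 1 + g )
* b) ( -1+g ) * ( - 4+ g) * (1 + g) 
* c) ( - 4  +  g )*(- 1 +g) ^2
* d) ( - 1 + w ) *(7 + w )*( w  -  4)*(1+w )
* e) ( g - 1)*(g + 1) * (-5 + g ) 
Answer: b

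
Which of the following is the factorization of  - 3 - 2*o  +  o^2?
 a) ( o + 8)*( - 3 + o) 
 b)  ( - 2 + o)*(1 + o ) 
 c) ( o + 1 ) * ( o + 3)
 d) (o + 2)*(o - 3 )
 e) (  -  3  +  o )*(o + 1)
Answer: e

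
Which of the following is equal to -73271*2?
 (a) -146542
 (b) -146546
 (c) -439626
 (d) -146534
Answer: a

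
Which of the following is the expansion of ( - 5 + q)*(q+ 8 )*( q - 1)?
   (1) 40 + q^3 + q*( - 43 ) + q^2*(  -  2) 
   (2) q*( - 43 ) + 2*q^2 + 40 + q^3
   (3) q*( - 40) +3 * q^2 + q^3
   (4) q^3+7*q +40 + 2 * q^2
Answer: 2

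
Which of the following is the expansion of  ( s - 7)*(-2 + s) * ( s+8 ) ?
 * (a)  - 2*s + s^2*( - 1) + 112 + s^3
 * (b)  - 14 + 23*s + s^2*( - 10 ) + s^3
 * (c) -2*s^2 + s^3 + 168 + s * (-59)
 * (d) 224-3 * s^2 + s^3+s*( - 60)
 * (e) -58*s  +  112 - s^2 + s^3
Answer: e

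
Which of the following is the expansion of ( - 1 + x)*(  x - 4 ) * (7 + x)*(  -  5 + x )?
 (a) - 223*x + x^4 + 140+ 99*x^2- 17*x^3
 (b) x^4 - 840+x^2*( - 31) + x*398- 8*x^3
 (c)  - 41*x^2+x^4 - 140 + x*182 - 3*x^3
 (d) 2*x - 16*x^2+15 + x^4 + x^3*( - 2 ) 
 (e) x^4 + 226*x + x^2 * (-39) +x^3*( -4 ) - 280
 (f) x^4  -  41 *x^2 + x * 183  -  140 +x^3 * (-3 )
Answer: f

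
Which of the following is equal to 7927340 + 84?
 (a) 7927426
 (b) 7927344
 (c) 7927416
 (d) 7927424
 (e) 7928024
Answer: d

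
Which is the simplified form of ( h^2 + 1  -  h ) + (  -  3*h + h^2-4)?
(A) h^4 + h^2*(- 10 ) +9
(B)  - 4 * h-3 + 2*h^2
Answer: B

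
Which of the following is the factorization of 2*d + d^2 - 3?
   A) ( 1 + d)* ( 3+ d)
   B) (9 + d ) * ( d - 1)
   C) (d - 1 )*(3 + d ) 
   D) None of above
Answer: C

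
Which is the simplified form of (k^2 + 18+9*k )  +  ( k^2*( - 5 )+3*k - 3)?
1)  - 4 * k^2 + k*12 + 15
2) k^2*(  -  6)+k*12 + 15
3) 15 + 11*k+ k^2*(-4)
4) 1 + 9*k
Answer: 1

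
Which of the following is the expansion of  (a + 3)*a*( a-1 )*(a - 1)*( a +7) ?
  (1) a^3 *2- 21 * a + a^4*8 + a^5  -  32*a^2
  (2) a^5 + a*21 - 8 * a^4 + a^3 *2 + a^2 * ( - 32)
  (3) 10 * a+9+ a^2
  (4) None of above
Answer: 4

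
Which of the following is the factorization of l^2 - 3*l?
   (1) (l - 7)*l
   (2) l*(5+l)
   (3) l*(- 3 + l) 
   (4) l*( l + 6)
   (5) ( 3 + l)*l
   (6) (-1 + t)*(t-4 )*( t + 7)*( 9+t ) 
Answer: 3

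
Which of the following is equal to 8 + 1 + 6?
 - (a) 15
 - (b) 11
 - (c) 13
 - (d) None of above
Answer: a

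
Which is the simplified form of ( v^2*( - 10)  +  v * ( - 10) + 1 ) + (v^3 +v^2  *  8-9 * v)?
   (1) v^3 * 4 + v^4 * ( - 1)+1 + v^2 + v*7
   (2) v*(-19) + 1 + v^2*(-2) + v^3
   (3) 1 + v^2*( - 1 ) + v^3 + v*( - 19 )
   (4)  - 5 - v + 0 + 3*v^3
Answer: 2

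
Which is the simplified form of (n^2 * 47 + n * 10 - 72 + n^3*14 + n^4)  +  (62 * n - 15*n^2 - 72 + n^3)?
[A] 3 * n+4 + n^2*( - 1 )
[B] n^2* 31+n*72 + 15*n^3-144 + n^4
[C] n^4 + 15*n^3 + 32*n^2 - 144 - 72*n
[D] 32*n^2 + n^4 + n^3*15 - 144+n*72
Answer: D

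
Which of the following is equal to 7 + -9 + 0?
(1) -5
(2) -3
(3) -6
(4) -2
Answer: 4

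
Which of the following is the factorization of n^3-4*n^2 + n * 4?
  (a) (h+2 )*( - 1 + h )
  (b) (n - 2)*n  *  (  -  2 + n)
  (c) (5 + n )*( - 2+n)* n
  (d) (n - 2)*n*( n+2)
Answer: b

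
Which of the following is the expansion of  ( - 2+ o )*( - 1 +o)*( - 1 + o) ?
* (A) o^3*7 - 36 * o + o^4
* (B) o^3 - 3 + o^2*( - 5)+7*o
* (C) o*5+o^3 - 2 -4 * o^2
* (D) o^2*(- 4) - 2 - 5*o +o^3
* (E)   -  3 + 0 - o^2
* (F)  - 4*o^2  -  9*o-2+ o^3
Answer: C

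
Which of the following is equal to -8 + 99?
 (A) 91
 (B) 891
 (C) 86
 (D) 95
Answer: A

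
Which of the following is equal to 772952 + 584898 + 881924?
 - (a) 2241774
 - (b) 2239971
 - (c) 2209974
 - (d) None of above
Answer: d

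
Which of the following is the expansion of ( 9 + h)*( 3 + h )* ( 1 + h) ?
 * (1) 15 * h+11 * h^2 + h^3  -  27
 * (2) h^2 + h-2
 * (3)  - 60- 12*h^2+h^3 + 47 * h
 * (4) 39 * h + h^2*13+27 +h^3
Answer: 4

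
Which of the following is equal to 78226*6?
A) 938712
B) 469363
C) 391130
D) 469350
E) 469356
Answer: E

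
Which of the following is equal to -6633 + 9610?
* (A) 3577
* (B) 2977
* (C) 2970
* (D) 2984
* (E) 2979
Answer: B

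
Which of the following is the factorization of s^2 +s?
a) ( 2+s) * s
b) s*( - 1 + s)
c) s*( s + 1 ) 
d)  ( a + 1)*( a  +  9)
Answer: c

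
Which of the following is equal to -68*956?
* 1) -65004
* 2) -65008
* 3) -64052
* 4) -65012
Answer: 2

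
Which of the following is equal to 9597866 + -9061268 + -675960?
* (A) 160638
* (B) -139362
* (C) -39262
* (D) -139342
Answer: B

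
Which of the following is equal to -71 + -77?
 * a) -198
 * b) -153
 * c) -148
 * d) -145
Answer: c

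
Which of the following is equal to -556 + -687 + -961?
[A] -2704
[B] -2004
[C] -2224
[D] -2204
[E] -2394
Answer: D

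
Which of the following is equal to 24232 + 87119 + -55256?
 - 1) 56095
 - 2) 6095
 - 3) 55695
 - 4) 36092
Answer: 1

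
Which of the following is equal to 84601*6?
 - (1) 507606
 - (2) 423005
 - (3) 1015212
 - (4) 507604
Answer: 1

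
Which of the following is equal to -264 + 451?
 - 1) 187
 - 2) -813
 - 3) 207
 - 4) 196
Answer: 1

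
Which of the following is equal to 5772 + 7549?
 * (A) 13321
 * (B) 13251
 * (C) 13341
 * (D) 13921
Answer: A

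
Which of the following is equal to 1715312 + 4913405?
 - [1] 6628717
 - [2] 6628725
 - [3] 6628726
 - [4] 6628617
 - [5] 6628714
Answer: 1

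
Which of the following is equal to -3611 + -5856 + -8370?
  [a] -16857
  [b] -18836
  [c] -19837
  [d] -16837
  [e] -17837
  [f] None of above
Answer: e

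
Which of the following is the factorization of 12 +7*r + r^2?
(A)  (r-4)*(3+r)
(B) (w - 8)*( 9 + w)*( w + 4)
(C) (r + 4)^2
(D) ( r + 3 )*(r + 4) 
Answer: D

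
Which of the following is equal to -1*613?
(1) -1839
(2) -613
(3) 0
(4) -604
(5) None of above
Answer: 2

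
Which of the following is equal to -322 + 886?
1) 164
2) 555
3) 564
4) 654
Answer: 3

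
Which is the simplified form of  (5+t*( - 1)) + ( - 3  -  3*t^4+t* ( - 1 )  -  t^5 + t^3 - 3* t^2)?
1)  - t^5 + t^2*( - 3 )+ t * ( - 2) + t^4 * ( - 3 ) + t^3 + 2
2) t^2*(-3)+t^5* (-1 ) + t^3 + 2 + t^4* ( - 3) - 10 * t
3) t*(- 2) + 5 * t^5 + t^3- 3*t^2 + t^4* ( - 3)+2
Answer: 1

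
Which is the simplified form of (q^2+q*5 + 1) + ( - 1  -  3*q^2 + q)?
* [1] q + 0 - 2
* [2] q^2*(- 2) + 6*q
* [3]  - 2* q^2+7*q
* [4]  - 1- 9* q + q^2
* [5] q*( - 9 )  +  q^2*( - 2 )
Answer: 2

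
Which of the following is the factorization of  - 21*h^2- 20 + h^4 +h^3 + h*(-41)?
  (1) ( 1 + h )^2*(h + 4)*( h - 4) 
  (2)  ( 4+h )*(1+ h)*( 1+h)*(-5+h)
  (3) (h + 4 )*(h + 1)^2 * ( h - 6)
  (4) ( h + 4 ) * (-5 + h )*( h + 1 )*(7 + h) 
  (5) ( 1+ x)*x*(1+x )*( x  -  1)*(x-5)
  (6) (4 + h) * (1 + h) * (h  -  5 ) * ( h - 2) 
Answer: 2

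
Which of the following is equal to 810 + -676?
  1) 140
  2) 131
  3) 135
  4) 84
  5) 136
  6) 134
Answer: 6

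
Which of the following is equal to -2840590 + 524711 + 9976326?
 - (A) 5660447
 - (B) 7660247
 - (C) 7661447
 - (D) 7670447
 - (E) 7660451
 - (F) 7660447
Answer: F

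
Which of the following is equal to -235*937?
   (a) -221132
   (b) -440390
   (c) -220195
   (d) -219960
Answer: c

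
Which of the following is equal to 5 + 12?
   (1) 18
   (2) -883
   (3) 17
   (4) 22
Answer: 3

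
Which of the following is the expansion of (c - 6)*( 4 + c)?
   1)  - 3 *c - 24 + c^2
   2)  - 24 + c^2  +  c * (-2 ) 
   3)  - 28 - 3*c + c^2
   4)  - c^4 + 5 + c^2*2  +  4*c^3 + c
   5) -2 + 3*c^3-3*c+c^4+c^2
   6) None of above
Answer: 2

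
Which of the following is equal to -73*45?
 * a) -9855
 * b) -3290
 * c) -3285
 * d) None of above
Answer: c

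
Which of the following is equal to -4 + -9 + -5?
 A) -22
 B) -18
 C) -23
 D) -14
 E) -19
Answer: B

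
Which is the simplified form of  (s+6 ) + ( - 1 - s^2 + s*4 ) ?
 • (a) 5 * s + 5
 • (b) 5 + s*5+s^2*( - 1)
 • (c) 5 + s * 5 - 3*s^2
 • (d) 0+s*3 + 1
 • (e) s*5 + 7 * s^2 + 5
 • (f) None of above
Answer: b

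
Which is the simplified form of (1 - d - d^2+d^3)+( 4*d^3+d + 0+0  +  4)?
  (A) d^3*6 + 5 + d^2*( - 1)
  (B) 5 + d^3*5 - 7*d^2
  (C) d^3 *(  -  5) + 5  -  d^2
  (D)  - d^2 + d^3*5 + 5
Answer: D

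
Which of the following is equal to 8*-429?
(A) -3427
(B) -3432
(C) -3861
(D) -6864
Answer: B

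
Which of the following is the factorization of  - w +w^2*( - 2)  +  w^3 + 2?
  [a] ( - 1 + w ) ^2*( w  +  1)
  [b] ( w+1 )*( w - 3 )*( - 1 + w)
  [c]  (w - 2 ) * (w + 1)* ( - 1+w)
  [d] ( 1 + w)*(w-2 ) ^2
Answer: c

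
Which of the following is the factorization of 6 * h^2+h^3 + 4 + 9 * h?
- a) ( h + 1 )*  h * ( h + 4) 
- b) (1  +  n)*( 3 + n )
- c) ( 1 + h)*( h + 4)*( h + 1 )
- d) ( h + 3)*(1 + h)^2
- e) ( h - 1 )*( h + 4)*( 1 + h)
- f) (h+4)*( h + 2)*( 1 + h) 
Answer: c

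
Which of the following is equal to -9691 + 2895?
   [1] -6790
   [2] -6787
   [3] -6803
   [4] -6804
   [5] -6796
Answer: 5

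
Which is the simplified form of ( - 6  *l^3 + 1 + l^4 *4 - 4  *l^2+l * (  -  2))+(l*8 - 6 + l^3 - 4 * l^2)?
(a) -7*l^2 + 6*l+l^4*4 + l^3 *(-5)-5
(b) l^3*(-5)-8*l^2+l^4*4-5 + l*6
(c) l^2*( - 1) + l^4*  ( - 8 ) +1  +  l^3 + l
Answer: b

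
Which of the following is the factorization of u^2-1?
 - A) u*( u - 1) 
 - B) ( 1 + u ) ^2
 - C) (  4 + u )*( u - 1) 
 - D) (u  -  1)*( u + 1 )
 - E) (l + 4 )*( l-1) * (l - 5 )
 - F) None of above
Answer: D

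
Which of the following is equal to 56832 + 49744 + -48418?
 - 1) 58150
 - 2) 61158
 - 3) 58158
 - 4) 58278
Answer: 3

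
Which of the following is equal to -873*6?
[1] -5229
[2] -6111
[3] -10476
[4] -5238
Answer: 4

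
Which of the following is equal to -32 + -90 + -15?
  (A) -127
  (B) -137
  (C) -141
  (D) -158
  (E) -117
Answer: B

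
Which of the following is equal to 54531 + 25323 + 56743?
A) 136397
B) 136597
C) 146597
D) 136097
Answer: B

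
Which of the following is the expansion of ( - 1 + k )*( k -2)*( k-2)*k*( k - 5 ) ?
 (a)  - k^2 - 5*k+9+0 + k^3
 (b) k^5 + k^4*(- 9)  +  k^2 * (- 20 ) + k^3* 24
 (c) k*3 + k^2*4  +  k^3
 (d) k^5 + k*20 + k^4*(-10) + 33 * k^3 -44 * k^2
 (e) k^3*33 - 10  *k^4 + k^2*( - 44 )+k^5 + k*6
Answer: d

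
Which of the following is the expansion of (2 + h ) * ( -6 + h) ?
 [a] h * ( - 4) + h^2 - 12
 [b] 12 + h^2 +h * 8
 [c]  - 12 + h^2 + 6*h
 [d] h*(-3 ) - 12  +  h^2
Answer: a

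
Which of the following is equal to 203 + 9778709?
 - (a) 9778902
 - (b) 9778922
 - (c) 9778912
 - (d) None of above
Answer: c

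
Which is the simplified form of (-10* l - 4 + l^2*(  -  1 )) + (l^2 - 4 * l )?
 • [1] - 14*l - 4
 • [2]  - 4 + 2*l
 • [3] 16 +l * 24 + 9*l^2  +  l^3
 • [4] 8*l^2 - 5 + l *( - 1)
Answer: 1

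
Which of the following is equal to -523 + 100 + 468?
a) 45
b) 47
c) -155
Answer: a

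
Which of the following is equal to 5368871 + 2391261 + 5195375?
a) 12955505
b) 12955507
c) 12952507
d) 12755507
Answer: b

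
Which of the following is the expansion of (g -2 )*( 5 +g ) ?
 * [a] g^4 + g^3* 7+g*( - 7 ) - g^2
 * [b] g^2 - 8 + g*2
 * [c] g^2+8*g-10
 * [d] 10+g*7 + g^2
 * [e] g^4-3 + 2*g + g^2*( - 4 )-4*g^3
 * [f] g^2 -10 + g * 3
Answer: f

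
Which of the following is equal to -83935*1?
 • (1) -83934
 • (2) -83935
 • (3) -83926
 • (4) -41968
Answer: 2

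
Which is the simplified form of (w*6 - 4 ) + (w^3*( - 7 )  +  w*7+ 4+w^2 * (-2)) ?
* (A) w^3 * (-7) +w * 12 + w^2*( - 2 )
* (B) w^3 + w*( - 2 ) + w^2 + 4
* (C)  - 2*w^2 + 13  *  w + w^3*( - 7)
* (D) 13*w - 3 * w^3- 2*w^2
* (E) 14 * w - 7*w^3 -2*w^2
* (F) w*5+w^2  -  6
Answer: C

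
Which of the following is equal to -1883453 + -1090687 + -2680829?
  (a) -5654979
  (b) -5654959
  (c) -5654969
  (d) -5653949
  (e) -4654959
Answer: c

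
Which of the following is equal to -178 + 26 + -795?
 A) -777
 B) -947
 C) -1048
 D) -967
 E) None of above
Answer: B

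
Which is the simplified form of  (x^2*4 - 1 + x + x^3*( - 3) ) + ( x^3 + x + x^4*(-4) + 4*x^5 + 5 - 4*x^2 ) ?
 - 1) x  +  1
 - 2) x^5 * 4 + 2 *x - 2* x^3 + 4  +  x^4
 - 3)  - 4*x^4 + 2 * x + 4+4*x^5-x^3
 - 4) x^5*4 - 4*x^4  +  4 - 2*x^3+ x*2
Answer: 4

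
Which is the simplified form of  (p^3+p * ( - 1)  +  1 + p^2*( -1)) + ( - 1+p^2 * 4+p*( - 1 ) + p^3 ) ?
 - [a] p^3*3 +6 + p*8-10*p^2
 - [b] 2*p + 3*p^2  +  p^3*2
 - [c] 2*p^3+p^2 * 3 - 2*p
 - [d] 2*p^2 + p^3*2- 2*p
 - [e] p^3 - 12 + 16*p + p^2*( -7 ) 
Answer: c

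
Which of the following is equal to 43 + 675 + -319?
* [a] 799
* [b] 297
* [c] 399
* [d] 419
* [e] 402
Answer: c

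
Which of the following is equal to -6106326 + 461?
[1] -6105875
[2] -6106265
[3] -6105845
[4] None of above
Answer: 4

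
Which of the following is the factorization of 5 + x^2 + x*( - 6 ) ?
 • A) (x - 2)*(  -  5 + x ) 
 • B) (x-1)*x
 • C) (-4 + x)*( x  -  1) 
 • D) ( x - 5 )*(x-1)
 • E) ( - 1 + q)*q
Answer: D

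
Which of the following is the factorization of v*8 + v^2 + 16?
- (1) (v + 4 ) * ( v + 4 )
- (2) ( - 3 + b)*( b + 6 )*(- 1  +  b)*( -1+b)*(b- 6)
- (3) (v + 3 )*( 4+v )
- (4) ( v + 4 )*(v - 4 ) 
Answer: 1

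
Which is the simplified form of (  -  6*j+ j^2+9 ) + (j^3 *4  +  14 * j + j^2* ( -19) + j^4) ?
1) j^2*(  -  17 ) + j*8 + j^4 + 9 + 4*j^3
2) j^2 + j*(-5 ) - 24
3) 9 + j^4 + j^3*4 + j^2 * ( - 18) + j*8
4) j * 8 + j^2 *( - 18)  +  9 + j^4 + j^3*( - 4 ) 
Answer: 3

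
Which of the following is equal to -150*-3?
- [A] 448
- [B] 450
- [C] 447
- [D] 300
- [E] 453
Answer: B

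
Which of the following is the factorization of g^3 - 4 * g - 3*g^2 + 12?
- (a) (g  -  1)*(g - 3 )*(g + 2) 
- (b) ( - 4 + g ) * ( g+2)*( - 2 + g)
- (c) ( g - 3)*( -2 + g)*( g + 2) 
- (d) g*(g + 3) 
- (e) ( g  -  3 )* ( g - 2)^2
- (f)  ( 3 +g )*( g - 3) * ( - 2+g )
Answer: c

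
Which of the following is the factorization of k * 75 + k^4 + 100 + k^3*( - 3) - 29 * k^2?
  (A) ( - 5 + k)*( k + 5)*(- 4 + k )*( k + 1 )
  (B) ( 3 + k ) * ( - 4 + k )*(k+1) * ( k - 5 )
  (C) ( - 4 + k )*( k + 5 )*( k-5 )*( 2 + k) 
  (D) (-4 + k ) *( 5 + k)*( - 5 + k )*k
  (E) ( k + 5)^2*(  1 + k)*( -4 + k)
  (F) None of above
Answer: A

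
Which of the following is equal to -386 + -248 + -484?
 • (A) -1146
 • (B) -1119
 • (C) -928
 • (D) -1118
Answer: D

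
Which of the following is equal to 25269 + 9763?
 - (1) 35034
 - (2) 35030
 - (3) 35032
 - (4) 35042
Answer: 3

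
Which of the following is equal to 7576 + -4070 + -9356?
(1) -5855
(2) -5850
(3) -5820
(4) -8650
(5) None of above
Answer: 2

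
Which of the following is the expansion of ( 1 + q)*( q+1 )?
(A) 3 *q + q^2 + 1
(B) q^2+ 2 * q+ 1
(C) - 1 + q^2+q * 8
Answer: B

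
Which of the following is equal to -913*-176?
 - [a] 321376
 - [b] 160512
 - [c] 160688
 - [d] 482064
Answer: c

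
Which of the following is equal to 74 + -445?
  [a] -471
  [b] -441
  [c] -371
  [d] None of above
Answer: c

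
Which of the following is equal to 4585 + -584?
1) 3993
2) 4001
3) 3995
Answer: 2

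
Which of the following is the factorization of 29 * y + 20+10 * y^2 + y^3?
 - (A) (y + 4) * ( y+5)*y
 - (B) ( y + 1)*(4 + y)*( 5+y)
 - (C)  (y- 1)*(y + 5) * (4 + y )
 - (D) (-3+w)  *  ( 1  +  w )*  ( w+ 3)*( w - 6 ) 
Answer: B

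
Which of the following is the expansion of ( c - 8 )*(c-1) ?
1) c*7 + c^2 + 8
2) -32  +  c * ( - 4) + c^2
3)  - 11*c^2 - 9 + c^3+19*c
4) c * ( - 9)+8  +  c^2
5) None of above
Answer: 4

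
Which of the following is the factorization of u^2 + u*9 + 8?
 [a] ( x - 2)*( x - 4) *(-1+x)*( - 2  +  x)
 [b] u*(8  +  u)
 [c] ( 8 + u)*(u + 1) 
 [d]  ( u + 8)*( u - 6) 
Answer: c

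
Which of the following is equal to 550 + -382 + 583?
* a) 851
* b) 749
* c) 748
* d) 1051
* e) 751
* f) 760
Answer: e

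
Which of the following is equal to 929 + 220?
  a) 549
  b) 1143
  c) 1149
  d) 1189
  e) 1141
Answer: c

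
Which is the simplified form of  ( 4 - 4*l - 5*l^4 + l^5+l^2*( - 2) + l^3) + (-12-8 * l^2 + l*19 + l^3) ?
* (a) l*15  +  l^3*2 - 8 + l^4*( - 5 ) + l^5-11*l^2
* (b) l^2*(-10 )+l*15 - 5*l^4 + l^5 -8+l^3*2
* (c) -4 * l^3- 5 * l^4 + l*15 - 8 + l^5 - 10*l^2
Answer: b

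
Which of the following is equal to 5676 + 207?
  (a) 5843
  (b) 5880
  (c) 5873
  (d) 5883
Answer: d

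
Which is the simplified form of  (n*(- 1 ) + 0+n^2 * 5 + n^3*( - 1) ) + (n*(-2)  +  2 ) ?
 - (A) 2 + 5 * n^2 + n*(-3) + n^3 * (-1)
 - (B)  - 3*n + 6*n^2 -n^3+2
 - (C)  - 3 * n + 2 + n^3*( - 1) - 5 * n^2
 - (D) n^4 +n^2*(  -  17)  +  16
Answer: A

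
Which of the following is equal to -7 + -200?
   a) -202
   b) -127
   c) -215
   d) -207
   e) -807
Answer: d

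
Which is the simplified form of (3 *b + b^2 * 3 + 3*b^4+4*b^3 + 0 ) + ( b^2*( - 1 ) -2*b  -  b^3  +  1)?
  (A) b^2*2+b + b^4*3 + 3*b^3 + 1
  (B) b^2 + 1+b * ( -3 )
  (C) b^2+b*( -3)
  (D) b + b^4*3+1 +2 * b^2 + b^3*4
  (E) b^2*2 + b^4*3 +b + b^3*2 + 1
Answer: A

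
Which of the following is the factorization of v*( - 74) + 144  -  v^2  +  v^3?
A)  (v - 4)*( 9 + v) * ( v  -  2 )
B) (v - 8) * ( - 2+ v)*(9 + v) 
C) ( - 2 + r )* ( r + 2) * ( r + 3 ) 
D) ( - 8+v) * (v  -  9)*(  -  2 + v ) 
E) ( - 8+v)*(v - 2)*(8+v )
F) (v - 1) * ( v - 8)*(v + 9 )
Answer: B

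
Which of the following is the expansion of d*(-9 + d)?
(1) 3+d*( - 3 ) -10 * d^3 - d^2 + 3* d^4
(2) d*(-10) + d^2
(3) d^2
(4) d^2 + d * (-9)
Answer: 4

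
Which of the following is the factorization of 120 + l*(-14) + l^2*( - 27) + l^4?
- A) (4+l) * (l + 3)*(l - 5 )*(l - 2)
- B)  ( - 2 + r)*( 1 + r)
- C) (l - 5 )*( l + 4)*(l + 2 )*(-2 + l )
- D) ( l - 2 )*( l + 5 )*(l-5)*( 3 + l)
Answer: A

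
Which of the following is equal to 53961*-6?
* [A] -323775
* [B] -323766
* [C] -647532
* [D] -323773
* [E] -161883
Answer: B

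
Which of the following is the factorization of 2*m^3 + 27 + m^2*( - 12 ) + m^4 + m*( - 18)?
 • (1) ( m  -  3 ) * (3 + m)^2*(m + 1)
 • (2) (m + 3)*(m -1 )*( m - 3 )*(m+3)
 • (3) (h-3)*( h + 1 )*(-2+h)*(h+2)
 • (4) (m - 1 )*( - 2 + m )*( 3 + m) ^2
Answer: 2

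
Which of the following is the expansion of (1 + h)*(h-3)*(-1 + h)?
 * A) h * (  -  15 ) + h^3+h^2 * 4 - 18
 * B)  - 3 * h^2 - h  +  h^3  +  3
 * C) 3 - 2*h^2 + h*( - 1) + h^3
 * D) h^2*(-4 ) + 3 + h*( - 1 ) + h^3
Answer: B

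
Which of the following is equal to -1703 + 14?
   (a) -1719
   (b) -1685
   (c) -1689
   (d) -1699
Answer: c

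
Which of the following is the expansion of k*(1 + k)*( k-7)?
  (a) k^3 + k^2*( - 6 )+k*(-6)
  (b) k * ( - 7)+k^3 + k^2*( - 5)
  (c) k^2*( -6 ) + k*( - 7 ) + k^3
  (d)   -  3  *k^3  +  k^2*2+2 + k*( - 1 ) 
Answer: c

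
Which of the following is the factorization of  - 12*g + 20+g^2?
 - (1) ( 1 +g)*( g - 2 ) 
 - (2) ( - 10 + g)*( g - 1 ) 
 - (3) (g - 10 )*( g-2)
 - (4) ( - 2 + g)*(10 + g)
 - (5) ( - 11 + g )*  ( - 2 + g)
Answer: 3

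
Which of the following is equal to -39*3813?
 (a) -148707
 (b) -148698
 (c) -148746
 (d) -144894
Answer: a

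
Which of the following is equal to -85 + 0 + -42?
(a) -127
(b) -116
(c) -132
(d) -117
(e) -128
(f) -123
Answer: a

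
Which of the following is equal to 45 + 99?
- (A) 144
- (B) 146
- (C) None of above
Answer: A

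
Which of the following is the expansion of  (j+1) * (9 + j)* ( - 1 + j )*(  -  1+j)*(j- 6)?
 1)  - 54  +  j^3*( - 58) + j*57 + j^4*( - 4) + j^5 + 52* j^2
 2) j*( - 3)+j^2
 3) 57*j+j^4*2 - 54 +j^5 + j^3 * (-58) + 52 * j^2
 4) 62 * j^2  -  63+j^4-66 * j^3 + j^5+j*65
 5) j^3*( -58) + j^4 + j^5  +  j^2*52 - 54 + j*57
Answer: 3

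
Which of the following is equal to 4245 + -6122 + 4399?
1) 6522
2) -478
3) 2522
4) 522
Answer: 3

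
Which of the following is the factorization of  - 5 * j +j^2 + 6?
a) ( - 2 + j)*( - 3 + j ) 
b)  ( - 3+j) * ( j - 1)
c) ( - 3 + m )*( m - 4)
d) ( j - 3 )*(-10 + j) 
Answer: a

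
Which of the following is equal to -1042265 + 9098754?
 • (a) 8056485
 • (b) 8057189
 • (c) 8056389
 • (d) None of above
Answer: d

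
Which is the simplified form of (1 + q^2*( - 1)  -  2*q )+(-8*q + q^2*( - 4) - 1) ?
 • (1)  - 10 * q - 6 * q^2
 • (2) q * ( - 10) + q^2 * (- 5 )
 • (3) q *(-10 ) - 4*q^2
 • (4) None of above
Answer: 2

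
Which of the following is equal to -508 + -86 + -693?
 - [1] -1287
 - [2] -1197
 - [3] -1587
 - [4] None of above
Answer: 1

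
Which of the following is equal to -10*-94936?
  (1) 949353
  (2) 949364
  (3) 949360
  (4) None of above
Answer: 3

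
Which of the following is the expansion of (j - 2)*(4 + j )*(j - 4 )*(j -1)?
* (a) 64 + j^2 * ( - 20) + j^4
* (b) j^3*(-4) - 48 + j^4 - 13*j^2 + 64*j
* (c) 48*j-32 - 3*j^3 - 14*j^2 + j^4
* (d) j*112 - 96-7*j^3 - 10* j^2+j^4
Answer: c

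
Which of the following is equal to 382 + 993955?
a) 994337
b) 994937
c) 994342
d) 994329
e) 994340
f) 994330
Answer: a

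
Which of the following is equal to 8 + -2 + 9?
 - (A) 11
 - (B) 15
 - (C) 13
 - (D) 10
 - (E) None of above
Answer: B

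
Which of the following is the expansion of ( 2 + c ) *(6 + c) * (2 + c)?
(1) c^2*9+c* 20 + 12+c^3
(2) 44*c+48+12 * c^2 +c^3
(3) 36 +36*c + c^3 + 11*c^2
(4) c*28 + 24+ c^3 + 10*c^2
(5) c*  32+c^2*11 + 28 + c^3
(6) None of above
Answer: 4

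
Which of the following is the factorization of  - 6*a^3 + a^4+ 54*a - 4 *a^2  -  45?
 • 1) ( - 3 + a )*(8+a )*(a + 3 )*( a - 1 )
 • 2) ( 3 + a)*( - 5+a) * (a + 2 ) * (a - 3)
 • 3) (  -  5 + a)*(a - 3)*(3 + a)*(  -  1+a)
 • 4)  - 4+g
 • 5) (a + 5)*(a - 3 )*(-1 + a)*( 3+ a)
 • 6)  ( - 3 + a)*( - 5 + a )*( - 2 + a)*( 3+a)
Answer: 3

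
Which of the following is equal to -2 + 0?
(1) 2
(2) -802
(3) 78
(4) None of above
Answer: 4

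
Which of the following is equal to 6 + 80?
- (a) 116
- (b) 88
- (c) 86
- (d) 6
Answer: c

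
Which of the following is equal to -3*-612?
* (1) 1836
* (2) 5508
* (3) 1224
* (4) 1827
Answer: 1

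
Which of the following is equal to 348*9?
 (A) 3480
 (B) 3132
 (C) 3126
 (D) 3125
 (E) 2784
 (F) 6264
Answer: B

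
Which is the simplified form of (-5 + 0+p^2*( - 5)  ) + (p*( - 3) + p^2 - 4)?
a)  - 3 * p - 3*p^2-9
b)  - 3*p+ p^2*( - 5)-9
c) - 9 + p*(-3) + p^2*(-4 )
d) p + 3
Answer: c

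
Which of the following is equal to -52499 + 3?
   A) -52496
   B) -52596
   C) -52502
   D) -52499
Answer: A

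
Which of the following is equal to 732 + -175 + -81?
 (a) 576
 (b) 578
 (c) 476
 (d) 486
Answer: c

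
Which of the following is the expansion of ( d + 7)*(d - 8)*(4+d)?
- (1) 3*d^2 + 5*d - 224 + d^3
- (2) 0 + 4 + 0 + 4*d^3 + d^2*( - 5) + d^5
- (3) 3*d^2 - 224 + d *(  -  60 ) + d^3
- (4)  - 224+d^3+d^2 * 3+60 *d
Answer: 3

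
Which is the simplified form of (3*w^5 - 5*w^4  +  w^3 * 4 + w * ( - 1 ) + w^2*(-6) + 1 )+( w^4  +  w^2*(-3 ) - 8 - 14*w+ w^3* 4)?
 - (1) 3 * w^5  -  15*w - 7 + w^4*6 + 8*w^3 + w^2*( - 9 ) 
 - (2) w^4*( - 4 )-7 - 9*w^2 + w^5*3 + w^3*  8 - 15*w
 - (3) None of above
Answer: 2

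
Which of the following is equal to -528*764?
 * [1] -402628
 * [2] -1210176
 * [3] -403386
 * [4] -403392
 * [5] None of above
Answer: 4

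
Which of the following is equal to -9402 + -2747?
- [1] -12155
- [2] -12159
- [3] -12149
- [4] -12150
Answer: 3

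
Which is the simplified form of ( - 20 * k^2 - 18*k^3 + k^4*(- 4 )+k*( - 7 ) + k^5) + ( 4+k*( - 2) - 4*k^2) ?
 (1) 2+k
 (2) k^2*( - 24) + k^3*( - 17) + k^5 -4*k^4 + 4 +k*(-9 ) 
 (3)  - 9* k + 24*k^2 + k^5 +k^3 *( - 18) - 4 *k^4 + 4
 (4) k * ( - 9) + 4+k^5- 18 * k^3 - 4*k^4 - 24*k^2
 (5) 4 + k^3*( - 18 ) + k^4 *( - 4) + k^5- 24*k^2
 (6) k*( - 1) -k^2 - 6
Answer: 4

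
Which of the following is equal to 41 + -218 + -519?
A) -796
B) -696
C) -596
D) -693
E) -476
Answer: B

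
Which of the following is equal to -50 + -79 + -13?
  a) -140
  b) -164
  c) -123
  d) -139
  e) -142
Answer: e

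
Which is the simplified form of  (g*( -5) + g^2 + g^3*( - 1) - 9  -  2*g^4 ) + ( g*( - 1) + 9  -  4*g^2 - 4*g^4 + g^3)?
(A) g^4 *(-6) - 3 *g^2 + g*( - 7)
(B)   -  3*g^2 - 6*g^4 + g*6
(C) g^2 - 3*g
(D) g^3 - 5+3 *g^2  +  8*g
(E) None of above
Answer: E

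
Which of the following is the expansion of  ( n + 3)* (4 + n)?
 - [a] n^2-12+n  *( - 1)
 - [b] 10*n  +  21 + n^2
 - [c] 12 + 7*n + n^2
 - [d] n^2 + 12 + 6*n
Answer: c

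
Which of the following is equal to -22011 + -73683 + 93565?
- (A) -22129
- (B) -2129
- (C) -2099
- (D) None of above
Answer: B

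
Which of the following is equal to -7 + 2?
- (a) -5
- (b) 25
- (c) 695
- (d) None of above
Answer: a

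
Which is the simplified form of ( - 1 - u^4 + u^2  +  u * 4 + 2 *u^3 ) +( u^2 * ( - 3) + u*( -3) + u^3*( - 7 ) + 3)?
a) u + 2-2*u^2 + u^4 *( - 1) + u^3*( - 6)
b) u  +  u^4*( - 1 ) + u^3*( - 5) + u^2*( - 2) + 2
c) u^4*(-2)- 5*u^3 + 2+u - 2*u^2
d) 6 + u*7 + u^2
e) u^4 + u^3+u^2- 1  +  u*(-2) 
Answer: b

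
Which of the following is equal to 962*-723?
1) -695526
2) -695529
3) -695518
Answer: 1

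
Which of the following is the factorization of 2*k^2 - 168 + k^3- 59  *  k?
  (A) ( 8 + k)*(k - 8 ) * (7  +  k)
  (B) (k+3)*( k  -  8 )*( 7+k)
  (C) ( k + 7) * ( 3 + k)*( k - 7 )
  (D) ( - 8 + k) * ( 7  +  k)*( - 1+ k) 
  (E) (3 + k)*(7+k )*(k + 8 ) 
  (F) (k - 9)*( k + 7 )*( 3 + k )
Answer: B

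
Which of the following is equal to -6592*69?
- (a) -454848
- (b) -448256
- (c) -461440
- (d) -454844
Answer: a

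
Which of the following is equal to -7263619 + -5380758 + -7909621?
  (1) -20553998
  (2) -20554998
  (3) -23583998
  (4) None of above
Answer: 1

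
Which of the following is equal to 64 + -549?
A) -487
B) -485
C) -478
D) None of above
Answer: B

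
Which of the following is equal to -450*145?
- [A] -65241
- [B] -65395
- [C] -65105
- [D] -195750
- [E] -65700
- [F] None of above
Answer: F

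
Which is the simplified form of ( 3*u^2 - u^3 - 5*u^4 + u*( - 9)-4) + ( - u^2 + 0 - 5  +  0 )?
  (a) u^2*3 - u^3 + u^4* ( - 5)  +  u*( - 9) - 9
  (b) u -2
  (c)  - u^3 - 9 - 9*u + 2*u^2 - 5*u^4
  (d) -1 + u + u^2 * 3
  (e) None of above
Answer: c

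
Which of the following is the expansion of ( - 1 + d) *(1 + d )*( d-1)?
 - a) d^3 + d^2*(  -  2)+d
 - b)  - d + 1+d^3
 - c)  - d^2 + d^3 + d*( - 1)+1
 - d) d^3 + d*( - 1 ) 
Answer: c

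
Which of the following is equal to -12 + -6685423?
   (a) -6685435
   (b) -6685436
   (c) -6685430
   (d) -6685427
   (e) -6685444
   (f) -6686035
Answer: a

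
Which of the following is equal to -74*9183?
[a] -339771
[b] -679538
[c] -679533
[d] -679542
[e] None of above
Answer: d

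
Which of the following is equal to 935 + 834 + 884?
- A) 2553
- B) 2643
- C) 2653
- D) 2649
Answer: C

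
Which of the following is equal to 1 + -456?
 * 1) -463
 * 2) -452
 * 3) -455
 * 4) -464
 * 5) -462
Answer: 3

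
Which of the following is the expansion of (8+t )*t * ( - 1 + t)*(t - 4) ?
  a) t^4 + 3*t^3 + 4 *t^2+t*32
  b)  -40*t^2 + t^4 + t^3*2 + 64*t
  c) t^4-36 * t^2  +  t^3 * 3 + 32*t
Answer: c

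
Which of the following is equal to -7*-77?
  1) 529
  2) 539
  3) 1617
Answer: 2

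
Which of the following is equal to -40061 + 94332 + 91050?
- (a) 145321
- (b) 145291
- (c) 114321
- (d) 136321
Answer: a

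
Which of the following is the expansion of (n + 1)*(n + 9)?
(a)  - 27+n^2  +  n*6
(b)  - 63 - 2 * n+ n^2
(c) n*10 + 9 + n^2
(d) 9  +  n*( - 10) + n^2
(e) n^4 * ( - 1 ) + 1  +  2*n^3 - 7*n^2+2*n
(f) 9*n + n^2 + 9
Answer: c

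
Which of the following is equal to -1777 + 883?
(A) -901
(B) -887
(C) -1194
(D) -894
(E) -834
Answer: D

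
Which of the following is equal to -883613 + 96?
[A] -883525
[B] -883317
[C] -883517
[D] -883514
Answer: C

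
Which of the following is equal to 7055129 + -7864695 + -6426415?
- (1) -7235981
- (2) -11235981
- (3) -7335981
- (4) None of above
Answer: 1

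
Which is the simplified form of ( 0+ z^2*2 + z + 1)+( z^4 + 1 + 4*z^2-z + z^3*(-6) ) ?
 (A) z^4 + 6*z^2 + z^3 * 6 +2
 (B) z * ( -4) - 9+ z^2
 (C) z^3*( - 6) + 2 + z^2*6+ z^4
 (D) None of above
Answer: C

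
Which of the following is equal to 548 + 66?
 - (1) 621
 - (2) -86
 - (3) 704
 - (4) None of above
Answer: 4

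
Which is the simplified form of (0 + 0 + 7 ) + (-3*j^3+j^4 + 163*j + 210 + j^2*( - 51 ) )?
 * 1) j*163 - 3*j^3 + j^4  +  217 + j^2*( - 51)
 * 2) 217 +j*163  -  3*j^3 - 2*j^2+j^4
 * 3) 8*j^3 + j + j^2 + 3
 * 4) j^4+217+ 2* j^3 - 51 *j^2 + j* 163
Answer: 1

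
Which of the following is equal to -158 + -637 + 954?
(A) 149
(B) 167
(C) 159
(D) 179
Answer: C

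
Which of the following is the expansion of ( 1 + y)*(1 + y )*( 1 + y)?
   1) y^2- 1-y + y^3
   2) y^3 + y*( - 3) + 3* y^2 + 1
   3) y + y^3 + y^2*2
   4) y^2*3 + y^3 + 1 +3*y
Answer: 4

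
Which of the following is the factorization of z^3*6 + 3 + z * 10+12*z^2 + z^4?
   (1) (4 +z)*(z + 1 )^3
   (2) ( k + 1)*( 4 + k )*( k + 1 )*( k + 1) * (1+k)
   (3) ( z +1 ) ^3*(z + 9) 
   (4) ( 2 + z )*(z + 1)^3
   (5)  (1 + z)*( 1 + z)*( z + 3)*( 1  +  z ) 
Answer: 5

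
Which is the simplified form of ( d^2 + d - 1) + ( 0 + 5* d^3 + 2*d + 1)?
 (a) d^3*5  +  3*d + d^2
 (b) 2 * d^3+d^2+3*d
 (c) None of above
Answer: a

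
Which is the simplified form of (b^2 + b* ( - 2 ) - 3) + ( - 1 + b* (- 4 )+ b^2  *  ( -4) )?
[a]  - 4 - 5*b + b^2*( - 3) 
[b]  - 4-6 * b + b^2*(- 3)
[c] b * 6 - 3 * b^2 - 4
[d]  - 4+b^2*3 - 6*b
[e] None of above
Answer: b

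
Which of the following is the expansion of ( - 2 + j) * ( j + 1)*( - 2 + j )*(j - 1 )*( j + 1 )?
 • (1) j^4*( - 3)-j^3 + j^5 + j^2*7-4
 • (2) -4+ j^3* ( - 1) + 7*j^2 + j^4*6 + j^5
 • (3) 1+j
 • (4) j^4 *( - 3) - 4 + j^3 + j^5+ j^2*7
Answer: 1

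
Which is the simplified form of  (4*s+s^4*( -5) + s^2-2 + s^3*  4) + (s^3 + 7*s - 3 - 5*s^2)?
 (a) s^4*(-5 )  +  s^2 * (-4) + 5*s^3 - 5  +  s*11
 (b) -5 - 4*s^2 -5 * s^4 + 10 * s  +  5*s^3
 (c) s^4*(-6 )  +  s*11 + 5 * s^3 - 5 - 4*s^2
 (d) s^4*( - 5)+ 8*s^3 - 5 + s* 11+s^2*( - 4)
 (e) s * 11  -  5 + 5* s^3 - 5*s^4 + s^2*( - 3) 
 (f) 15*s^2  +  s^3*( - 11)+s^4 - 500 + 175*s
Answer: a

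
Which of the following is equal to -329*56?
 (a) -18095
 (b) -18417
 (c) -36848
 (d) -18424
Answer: d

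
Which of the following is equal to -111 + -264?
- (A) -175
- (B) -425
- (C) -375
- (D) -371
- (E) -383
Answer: C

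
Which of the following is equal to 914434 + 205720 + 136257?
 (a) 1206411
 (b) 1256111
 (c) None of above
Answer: c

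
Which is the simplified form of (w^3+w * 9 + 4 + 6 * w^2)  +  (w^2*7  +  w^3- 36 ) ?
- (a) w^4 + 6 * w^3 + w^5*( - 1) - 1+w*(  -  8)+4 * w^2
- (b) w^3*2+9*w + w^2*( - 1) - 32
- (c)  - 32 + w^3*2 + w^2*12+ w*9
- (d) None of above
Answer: d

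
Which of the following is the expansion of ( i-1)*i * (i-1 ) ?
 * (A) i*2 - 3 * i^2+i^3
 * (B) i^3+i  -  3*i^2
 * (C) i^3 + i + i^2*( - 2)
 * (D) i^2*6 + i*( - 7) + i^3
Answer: C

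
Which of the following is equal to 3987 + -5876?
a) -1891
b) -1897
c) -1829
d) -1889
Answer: d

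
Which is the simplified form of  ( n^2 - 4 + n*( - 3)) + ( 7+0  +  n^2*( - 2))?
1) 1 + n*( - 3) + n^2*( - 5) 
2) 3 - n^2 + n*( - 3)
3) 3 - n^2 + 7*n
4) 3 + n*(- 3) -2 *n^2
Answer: 2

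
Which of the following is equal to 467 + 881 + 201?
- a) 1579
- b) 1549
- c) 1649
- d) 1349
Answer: b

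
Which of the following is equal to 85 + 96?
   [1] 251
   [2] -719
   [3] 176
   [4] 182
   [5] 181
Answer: 5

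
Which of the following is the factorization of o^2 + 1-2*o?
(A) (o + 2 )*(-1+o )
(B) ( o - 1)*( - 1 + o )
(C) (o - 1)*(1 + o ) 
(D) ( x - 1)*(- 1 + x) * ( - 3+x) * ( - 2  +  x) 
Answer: B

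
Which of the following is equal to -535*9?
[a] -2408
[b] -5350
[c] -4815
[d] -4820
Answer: c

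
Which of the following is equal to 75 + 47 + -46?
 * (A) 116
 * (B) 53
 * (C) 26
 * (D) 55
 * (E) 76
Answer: E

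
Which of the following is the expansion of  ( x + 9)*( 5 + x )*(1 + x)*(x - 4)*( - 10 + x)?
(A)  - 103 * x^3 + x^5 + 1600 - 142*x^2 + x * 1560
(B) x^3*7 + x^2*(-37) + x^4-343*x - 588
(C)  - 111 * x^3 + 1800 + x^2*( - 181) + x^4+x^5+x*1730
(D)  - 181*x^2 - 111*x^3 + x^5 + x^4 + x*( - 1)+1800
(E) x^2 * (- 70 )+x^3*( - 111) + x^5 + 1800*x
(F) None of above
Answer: C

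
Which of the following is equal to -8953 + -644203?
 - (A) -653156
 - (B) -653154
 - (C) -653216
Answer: A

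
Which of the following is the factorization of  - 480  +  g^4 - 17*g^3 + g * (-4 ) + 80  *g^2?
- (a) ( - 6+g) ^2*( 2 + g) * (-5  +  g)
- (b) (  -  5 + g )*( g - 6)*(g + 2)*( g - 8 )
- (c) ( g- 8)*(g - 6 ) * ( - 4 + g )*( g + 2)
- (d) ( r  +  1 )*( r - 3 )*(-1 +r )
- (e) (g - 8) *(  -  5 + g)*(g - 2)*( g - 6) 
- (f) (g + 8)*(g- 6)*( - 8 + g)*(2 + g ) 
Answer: b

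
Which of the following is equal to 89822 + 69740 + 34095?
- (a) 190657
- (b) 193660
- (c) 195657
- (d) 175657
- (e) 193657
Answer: e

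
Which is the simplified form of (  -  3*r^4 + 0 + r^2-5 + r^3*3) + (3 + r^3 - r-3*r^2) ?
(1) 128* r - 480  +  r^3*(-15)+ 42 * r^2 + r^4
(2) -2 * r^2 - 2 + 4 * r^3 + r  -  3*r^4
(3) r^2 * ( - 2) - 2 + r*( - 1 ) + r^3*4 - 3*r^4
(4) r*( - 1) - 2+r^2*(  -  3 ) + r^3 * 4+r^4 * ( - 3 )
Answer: 3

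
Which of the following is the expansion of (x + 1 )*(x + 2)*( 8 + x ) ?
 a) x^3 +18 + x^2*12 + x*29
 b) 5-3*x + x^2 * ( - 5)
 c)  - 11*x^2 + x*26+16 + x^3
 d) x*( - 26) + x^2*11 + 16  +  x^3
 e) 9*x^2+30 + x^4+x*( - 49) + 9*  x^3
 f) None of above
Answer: f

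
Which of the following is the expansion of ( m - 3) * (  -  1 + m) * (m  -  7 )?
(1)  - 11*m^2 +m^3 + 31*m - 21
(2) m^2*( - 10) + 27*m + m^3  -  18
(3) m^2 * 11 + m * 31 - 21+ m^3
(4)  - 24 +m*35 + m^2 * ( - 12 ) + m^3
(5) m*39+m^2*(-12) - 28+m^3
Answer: 1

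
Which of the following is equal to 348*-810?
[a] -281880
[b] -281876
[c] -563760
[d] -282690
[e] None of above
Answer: a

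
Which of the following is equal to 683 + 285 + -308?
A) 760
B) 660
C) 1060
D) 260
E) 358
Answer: B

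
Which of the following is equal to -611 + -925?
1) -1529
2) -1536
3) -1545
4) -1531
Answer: 2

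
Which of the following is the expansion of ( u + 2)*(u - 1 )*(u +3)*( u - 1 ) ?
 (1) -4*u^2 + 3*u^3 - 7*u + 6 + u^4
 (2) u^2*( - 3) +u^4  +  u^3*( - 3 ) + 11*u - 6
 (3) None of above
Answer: 3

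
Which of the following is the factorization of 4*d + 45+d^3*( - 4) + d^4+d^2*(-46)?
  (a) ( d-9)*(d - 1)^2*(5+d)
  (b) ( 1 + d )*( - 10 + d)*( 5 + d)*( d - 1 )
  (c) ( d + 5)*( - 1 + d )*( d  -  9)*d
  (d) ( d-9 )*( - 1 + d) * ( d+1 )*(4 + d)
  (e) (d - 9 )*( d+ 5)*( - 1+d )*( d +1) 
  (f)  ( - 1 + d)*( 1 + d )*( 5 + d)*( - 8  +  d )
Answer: e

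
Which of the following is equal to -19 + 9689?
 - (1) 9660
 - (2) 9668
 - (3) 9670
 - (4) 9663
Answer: 3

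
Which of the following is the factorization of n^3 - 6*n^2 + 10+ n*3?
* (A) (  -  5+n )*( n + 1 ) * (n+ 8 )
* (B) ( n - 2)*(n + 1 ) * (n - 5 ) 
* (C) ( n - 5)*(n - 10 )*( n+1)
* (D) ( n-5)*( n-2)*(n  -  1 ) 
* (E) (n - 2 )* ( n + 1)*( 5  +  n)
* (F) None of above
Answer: B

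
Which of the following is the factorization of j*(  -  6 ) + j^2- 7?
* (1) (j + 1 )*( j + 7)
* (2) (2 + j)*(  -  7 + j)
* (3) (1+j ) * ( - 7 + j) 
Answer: 3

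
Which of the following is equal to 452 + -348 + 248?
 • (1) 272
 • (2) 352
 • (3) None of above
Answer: 2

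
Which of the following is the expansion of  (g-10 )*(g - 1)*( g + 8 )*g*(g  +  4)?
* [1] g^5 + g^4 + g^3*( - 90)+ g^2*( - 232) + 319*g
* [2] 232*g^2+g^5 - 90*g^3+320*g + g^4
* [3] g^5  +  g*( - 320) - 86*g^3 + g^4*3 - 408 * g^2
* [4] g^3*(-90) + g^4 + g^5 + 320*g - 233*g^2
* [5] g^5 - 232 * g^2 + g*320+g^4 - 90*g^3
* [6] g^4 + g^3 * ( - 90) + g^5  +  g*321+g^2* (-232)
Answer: 5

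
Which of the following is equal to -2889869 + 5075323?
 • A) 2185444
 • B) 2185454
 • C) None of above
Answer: B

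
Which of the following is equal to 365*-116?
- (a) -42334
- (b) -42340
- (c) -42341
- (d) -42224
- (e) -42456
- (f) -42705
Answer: b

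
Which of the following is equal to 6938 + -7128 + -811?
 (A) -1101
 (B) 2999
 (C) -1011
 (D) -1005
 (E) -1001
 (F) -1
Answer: E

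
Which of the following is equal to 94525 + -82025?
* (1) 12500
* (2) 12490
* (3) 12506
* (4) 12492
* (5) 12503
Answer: 1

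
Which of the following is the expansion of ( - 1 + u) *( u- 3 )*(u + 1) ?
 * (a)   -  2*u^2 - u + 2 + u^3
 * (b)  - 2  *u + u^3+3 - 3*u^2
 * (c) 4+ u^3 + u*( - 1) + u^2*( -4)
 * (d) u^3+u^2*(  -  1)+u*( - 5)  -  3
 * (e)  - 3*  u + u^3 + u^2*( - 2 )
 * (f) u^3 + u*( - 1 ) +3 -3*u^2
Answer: f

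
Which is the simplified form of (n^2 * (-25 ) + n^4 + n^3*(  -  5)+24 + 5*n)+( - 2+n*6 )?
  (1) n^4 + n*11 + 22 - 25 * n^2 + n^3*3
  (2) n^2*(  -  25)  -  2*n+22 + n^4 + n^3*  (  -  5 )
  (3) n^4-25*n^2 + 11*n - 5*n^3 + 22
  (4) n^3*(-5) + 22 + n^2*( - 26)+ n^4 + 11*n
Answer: 3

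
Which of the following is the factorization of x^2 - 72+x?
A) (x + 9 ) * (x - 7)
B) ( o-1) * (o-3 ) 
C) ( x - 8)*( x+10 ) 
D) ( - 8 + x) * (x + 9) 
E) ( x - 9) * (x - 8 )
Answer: D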